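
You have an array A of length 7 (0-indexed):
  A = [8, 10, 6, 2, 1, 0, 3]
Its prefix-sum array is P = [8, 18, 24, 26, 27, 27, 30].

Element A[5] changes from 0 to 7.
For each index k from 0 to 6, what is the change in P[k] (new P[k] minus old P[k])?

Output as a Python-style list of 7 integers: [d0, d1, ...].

Element change: A[5] 0 -> 7, delta = 7
For k < 5: P[k] unchanged, delta_P[k] = 0
For k >= 5: P[k] shifts by exactly 7
Delta array: [0, 0, 0, 0, 0, 7, 7]

Answer: [0, 0, 0, 0, 0, 7, 7]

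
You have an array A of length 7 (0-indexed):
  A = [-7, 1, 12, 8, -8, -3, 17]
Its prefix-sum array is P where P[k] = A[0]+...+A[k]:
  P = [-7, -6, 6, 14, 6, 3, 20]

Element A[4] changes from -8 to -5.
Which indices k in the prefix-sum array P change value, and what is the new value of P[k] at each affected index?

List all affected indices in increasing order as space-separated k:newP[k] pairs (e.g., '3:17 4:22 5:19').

P[k] = A[0] + ... + A[k]
P[k] includes A[4] iff k >= 4
Affected indices: 4, 5, ..., 6; delta = 3
  P[4]: 6 + 3 = 9
  P[5]: 3 + 3 = 6
  P[6]: 20 + 3 = 23

Answer: 4:9 5:6 6:23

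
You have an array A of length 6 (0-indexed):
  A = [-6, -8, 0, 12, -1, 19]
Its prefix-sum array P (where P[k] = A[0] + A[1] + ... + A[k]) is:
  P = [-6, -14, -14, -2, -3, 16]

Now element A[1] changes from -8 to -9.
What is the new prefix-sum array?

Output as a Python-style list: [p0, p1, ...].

Change: A[1] -8 -> -9, delta = -1
P[k] for k < 1: unchanged (A[1] not included)
P[k] for k >= 1: shift by delta = -1
  P[0] = -6 + 0 = -6
  P[1] = -14 + -1 = -15
  P[2] = -14 + -1 = -15
  P[3] = -2 + -1 = -3
  P[4] = -3 + -1 = -4
  P[5] = 16 + -1 = 15

Answer: [-6, -15, -15, -3, -4, 15]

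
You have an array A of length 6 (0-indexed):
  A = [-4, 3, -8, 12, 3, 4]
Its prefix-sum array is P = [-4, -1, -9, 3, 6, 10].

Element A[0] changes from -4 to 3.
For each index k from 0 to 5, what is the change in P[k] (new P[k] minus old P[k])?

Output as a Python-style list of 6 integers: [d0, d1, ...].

Element change: A[0] -4 -> 3, delta = 7
For k < 0: P[k] unchanged, delta_P[k] = 0
For k >= 0: P[k] shifts by exactly 7
Delta array: [7, 7, 7, 7, 7, 7]

Answer: [7, 7, 7, 7, 7, 7]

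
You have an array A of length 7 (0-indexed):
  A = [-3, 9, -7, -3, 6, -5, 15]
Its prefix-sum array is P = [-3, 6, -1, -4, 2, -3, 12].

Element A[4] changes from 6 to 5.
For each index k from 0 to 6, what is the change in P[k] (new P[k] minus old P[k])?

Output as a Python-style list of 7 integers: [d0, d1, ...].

Answer: [0, 0, 0, 0, -1, -1, -1]

Derivation:
Element change: A[4] 6 -> 5, delta = -1
For k < 4: P[k] unchanged, delta_P[k] = 0
For k >= 4: P[k] shifts by exactly -1
Delta array: [0, 0, 0, 0, -1, -1, -1]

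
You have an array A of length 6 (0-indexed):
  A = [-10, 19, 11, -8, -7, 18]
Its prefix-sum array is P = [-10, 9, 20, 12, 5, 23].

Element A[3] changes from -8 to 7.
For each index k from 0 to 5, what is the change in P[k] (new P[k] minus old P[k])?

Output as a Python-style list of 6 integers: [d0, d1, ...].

Element change: A[3] -8 -> 7, delta = 15
For k < 3: P[k] unchanged, delta_P[k] = 0
For k >= 3: P[k] shifts by exactly 15
Delta array: [0, 0, 0, 15, 15, 15]

Answer: [0, 0, 0, 15, 15, 15]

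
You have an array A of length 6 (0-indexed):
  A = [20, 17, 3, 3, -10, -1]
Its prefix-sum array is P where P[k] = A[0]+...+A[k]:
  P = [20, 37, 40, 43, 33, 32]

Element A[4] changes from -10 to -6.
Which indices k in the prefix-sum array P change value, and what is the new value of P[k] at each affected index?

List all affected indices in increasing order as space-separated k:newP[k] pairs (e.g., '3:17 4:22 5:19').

P[k] = A[0] + ... + A[k]
P[k] includes A[4] iff k >= 4
Affected indices: 4, 5, ..., 5; delta = 4
  P[4]: 33 + 4 = 37
  P[5]: 32 + 4 = 36

Answer: 4:37 5:36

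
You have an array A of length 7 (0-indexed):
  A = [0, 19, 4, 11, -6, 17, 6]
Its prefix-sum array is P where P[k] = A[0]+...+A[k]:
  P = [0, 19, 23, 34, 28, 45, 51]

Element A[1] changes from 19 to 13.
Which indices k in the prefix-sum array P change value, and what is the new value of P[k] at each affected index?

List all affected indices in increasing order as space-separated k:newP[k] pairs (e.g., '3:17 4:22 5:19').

Answer: 1:13 2:17 3:28 4:22 5:39 6:45

Derivation:
P[k] = A[0] + ... + A[k]
P[k] includes A[1] iff k >= 1
Affected indices: 1, 2, ..., 6; delta = -6
  P[1]: 19 + -6 = 13
  P[2]: 23 + -6 = 17
  P[3]: 34 + -6 = 28
  P[4]: 28 + -6 = 22
  P[5]: 45 + -6 = 39
  P[6]: 51 + -6 = 45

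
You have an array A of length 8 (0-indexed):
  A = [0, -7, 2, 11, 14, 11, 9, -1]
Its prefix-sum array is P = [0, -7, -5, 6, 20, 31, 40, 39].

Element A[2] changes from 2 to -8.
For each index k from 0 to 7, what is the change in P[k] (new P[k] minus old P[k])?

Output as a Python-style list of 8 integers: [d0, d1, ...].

Element change: A[2] 2 -> -8, delta = -10
For k < 2: P[k] unchanged, delta_P[k] = 0
For k >= 2: P[k] shifts by exactly -10
Delta array: [0, 0, -10, -10, -10, -10, -10, -10]

Answer: [0, 0, -10, -10, -10, -10, -10, -10]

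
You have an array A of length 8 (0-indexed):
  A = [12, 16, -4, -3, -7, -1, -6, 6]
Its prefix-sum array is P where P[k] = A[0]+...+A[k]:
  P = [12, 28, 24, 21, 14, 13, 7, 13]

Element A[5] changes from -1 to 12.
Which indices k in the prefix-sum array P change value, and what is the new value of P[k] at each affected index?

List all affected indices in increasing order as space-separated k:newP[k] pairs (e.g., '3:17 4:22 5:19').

Answer: 5:26 6:20 7:26

Derivation:
P[k] = A[0] + ... + A[k]
P[k] includes A[5] iff k >= 5
Affected indices: 5, 6, ..., 7; delta = 13
  P[5]: 13 + 13 = 26
  P[6]: 7 + 13 = 20
  P[7]: 13 + 13 = 26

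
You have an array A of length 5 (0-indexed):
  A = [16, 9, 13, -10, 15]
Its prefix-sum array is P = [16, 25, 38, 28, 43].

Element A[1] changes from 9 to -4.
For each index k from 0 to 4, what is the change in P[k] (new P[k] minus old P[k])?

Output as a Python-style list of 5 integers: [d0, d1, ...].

Element change: A[1] 9 -> -4, delta = -13
For k < 1: P[k] unchanged, delta_P[k] = 0
For k >= 1: P[k] shifts by exactly -13
Delta array: [0, -13, -13, -13, -13]

Answer: [0, -13, -13, -13, -13]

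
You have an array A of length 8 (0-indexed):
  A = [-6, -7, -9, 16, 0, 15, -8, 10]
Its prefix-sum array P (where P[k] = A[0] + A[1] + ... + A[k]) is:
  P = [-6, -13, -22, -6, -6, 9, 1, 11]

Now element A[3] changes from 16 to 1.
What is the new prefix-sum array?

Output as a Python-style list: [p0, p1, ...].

Answer: [-6, -13, -22, -21, -21, -6, -14, -4]

Derivation:
Change: A[3] 16 -> 1, delta = -15
P[k] for k < 3: unchanged (A[3] not included)
P[k] for k >= 3: shift by delta = -15
  P[0] = -6 + 0 = -6
  P[1] = -13 + 0 = -13
  P[2] = -22 + 0 = -22
  P[3] = -6 + -15 = -21
  P[4] = -6 + -15 = -21
  P[5] = 9 + -15 = -6
  P[6] = 1 + -15 = -14
  P[7] = 11 + -15 = -4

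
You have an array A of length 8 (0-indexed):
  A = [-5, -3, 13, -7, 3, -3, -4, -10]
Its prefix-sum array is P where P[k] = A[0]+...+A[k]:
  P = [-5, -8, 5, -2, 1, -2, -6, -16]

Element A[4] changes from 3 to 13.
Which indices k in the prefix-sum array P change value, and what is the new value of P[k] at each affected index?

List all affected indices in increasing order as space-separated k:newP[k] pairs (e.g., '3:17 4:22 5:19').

Answer: 4:11 5:8 6:4 7:-6

Derivation:
P[k] = A[0] + ... + A[k]
P[k] includes A[4] iff k >= 4
Affected indices: 4, 5, ..., 7; delta = 10
  P[4]: 1 + 10 = 11
  P[5]: -2 + 10 = 8
  P[6]: -6 + 10 = 4
  P[7]: -16 + 10 = -6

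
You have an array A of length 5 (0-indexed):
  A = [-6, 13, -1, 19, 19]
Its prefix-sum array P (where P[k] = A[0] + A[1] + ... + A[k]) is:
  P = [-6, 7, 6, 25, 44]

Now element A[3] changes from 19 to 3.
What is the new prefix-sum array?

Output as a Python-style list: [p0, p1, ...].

Answer: [-6, 7, 6, 9, 28]

Derivation:
Change: A[3] 19 -> 3, delta = -16
P[k] for k < 3: unchanged (A[3] not included)
P[k] for k >= 3: shift by delta = -16
  P[0] = -6 + 0 = -6
  P[1] = 7 + 0 = 7
  P[2] = 6 + 0 = 6
  P[3] = 25 + -16 = 9
  P[4] = 44 + -16 = 28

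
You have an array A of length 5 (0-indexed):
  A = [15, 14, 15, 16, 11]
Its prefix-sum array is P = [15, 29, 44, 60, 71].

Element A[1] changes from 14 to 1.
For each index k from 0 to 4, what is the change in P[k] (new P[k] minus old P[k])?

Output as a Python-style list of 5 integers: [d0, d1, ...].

Answer: [0, -13, -13, -13, -13]

Derivation:
Element change: A[1] 14 -> 1, delta = -13
For k < 1: P[k] unchanged, delta_P[k] = 0
For k >= 1: P[k] shifts by exactly -13
Delta array: [0, -13, -13, -13, -13]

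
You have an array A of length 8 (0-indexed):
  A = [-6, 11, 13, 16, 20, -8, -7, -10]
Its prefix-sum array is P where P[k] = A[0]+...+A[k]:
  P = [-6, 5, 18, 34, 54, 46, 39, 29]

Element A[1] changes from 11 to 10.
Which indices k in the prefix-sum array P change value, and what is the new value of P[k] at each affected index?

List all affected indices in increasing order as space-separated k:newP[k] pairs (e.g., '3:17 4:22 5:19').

P[k] = A[0] + ... + A[k]
P[k] includes A[1] iff k >= 1
Affected indices: 1, 2, ..., 7; delta = -1
  P[1]: 5 + -1 = 4
  P[2]: 18 + -1 = 17
  P[3]: 34 + -1 = 33
  P[4]: 54 + -1 = 53
  P[5]: 46 + -1 = 45
  P[6]: 39 + -1 = 38
  P[7]: 29 + -1 = 28

Answer: 1:4 2:17 3:33 4:53 5:45 6:38 7:28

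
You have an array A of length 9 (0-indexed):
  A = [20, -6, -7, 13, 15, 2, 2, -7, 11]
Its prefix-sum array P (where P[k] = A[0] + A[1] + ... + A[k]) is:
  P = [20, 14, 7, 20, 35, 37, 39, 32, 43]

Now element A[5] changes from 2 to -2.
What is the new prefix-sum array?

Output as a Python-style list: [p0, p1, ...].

Answer: [20, 14, 7, 20, 35, 33, 35, 28, 39]

Derivation:
Change: A[5] 2 -> -2, delta = -4
P[k] for k < 5: unchanged (A[5] not included)
P[k] for k >= 5: shift by delta = -4
  P[0] = 20 + 0 = 20
  P[1] = 14 + 0 = 14
  P[2] = 7 + 0 = 7
  P[3] = 20 + 0 = 20
  P[4] = 35 + 0 = 35
  P[5] = 37 + -4 = 33
  P[6] = 39 + -4 = 35
  P[7] = 32 + -4 = 28
  P[8] = 43 + -4 = 39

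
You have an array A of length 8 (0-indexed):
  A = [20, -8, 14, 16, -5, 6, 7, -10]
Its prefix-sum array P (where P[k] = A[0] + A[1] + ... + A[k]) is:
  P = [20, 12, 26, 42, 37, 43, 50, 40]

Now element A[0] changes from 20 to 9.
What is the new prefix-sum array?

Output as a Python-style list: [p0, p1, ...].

Change: A[0] 20 -> 9, delta = -11
P[k] for k < 0: unchanged (A[0] not included)
P[k] for k >= 0: shift by delta = -11
  P[0] = 20 + -11 = 9
  P[1] = 12 + -11 = 1
  P[2] = 26 + -11 = 15
  P[3] = 42 + -11 = 31
  P[4] = 37 + -11 = 26
  P[5] = 43 + -11 = 32
  P[6] = 50 + -11 = 39
  P[7] = 40 + -11 = 29

Answer: [9, 1, 15, 31, 26, 32, 39, 29]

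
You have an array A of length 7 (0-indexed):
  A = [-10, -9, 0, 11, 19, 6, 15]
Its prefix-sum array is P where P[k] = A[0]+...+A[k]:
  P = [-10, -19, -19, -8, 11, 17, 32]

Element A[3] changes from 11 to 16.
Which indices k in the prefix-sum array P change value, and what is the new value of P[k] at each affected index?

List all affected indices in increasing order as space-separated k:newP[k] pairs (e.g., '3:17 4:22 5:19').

P[k] = A[0] + ... + A[k]
P[k] includes A[3] iff k >= 3
Affected indices: 3, 4, ..., 6; delta = 5
  P[3]: -8 + 5 = -3
  P[4]: 11 + 5 = 16
  P[5]: 17 + 5 = 22
  P[6]: 32 + 5 = 37

Answer: 3:-3 4:16 5:22 6:37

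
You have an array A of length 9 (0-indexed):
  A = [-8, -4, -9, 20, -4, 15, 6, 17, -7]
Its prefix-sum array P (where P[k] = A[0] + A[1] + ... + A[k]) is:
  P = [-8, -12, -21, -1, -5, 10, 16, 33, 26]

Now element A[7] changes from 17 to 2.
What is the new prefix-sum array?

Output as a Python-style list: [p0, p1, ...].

Change: A[7] 17 -> 2, delta = -15
P[k] for k < 7: unchanged (A[7] not included)
P[k] for k >= 7: shift by delta = -15
  P[0] = -8 + 0 = -8
  P[1] = -12 + 0 = -12
  P[2] = -21 + 0 = -21
  P[3] = -1 + 0 = -1
  P[4] = -5 + 0 = -5
  P[5] = 10 + 0 = 10
  P[6] = 16 + 0 = 16
  P[7] = 33 + -15 = 18
  P[8] = 26 + -15 = 11

Answer: [-8, -12, -21, -1, -5, 10, 16, 18, 11]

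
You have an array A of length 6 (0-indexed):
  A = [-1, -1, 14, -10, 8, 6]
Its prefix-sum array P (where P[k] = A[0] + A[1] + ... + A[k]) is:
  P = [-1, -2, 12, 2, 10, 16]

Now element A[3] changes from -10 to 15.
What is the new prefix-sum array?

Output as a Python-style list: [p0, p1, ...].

Answer: [-1, -2, 12, 27, 35, 41]

Derivation:
Change: A[3] -10 -> 15, delta = 25
P[k] for k < 3: unchanged (A[3] not included)
P[k] for k >= 3: shift by delta = 25
  P[0] = -1 + 0 = -1
  P[1] = -2 + 0 = -2
  P[2] = 12 + 0 = 12
  P[3] = 2 + 25 = 27
  P[4] = 10 + 25 = 35
  P[5] = 16 + 25 = 41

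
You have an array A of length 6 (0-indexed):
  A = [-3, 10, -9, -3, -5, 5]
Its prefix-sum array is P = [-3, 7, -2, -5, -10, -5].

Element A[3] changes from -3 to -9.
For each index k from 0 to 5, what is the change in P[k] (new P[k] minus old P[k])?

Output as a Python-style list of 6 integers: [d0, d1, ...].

Element change: A[3] -3 -> -9, delta = -6
For k < 3: P[k] unchanged, delta_P[k] = 0
For k >= 3: P[k] shifts by exactly -6
Delta array: [0, 0, 0, -6, -6, -6]

Answer: [0, 0, 0, -6, -6, -6]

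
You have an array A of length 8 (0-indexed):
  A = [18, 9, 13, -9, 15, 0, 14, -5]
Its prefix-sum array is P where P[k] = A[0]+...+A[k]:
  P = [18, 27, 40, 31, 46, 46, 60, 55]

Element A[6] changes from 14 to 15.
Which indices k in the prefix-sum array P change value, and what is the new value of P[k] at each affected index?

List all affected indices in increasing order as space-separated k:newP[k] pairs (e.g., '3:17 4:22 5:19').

Answer: 6:61 7:56

Derivation:
P[k] = A[0] + ... + A[k]
P[k] includes A[6] iff k >= 6
Affected indices: 6, 7, ..., 7; delta = 1
  P[6]: 60 + 1 = 61
  P[7]: 55 + 1 = 56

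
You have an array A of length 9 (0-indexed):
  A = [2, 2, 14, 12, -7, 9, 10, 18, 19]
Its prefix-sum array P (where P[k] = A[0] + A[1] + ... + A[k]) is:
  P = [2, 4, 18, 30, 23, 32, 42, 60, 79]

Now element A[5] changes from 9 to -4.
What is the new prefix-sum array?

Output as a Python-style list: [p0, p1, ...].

Answer: [2, 4, 18, 30, 23, 19, 29, 47, 66]

Derivation:
Change: A[5] 9 -> -4, delta = -13
P[k] for k < 5: unchanged (A[5] not included)
P[k] for k >= 5: shift by delta = -13
  P[0] = 2 + 0 = 2
  P[1] = 4 + 0 = 4
  P[2] = 18 + 0 = 18
  P[3] = 30 + 0 = 30
  P[4] = 23 + 0 = 23
  P[5] = 32 + -13 = 19
  P[6] = 42 + -13 = 29
  P[7] = 60 + -13 = 47
  P[8] = 79 + -13 = 66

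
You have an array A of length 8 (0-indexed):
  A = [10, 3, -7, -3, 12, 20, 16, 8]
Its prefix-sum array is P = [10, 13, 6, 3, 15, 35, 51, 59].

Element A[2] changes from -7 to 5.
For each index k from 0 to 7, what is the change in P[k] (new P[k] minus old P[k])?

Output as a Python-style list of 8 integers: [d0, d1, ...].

Element change: A[2] -7 -> 5, delta = 12
For k < 2: P[k] unchanged, delta_P[k] = 0
For k >= 2: P[k] shifts by exactly 12
Delta array: [0, 0, 12, 12, 12, 12, 12, 12]

Answer: [0, 0, 12, 12, 12, 12, 12, 12]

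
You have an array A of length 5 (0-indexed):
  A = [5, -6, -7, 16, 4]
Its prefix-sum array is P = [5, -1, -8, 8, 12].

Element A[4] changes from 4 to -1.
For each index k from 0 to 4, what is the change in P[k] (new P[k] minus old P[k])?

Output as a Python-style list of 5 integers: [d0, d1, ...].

Element change: A[4] 4 -> -1, delta = -5
For k < 4: P[k] unchanged, delta_P[k] = 0
For k >= 4: P[k] shifts by exactly -5
Delta array: [0, 0, 0, 0, -5]

Answer: [0, 0, 0, 0, -5]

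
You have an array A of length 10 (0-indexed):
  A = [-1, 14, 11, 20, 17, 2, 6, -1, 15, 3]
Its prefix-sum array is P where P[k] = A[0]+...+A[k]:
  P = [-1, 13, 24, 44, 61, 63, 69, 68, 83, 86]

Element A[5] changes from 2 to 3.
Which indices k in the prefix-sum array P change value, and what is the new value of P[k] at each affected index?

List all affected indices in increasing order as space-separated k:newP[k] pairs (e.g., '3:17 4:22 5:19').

Answer: 5:64 6:70 7:69 8:84 9:87

Derivation:
P[k] = A[0] + ... + A[k]
P[k] includes A[5] iff k >= 5
Affected indices: 5, 6, ..., 9; delta = 1
  P[5]: 63 + 1 = 64
  P[6]: 69 + 1 = 70
  P[7]: 68 + 1 = 69
  P[8]: 83 + 1 = 84
  P[9]: 86 + 1 = 87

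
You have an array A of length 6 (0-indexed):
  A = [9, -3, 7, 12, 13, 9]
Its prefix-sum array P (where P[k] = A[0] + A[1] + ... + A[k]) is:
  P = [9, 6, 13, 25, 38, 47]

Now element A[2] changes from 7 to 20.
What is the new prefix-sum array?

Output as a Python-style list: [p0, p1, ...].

Answer: [9, 6, 26, 38, 51, 60]

Derivation:
Change: A[2] 7 -> 20, delta = 13
P[k] for k < 2: unchanged (A[2] not included)
P[k] for k >= 2: shift by delta = 13
  P[0] = 9 + 0 = 9
  P[1] = 6 + 0 = 6
  P[2] = 13 + 13 = 26
  P[3] = 25 + 13 = 38
  P[4] = 38 + 13 = 51
  P[5] = 47 + 13 = 60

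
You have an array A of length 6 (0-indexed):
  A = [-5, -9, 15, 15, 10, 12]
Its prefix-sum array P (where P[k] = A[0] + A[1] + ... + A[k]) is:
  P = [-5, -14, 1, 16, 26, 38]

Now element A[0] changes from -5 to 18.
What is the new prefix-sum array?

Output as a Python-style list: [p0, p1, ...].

Change: A[0] -5 -> 18, delta = 23
P[k] for k < 0: unchanged (A[0] not included)
P[k] for k >= 0: shift by delta = 23
  P[0] = -5 + 23 = 18
  P[1] = -14 + 23 = 9
  P[2] = 1 + 23 = 24
  P[3] = 16 + 23 = 39
  P[4] = 26 + 23 = 49
  P[5] = 38 + 23 = 61

Answer: [18, 9, 24, 39, 49, 61]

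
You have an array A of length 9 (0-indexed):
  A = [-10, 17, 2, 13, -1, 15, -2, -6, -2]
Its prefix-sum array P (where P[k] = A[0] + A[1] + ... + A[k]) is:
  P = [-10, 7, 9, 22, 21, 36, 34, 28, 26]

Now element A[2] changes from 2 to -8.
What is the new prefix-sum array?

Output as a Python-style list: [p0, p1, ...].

Answer: [-10, 7, -1, 12, 11, 26, 24, 18, 16]

Derivation:
Change: A[2] 2 -> -8, delta = -10
P[k] for k < 2: unchanged (A[2] not included)
P[k] for k >= 2: shift by delta = -10
  P[0] = -10 + 0 = -10
  P[1] = 7 + 0 = 7
  P[2] = 9 + -10 = -1
  P[3] = 22 + -10 = 12
  P[4] = 21 + -10 = 11
  P[5] = 36 + -10 = 26
  P[6] = 34 + -10 = 24
  P[7] = 28 + -10 = 18
  P[8] = 26 + -10 = 16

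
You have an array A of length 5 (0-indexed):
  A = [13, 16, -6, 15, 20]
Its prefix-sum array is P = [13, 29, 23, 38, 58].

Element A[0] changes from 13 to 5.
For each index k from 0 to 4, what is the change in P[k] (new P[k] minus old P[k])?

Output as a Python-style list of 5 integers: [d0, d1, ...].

Element change: A[0] 13 -> 5, delta = -8
For k < 0: P[k] unchanged, delta_P[k] = 0
For k >= 0: P[k] shifts by exactly -8
Delta array: [-8, -8, -8, -8, -8]

Answer: [-8, -8, -8, -8, -8]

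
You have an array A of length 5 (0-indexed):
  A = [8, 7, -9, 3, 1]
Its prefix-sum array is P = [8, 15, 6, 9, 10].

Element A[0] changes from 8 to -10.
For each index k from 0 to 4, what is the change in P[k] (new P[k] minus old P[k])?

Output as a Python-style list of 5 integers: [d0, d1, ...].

Answer: [-18, -18, -18, -18, -18]

Derivation:
Element change: A[0] 8 -> -10, delta = -18
For k < 0: P[k] unchanged, delta_P[k] = 0
For k >= 0: P[k] shifts by exactly -18
Delta array: [-18, -18, -18, -18, -18]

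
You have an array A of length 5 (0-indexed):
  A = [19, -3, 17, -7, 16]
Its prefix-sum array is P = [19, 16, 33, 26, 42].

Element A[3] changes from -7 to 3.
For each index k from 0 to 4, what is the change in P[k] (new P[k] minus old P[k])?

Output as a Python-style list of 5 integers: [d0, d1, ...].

Answer: [0, 0, 0, 10, 10]

Derivation:
Element change: A[3] -7 -> 3, delta = 10
For k < 3: P[k] unchanged, delta_P[k] = 0
For k >= 3: P[k] shifts by exactly 10
Delta array: [0, 0, 0, 10, 10]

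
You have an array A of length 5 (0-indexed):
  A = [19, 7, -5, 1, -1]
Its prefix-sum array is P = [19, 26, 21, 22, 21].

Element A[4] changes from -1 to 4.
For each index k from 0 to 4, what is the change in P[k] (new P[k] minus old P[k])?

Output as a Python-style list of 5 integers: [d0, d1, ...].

Answer: [0, 0, 0, 0, 5]

Derivation:
Element change: A[4] -1 -> 4, delta = 5
For k < 4: P[k] unchanged, delta_P[k] = 0
For k >= 4: P[k] shifts by exactly 5
Delta array: [0, 0, 0, 0, 5]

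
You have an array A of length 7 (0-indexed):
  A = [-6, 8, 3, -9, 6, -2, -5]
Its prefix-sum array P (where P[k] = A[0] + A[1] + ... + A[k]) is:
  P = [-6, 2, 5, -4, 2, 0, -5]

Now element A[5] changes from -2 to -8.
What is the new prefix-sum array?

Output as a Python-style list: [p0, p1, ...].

Answer: [-6, 2, 5, -4, 2, -6, -11]

Derivation:
Change: A[5] -2 -> -8, delta = -6
P[k] for k < 5: unchanged (A[5] not included)
P[k] for k >= 5: shift by delta = -6
  P[0] = -6 + 0 = -6
  P[1] = 2 + 0 = 2
  P[2] = 5 + 0 = 5
  P[3] = -4 + 0 = -4
  P[4] = 2 + 0 = 2
  P[5] = 0 + -6 = -6
  P[6] = -5 + -6 = -11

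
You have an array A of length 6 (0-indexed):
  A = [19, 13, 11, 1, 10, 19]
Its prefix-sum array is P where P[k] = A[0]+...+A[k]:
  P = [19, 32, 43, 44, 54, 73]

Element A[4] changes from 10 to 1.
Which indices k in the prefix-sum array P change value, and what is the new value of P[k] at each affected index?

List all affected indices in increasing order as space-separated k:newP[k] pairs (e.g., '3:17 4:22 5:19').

P[k] = A[0] + ... + A[k]
P[k] includes A[4] iff k >= 4
Affected indices: 4, 5, ..., 5; delta = -9
  P[4]: 54 + -9 = 45
  P[5]: 73 + -9 = 64

Answer: 4:45 5:64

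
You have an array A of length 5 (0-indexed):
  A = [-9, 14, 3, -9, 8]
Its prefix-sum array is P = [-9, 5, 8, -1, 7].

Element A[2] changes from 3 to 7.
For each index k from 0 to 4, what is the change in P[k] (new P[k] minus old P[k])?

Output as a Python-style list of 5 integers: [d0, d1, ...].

Answer: [0, 0, 4, 4, 4]

Derivation:
Element change: A[2] 3 -> 7, delta = 4
For k < 2: P[k] unchanged, delta_P[k] = 0
For k >= 2: P[k] shifts by exactly 4
Delta array: [0, 0, 4, 4, 4]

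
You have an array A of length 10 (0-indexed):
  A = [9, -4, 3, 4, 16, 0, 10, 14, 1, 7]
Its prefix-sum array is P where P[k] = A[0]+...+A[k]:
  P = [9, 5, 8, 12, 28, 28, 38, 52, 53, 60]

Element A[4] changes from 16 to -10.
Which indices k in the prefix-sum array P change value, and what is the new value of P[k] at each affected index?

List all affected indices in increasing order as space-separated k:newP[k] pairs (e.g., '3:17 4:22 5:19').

Answer: 4:2 5:2 6:12 7:26 8:27 9:34

Derivation:
P[k] = A[0] + ... + A[k]
P[k] includes A[4] iff k >= 4
Affected indices: 4, 5, ..., 9; delta = -26
  P[4]: 28 + -26 = 2
  P[5]: 28 + -26 = 2
  P[6]: 38 + -26 = 12
  P[7]: 52 + -26 = 26
  P[8]: 53 + -26 = 27
  P[9]: 60 + -26 = 34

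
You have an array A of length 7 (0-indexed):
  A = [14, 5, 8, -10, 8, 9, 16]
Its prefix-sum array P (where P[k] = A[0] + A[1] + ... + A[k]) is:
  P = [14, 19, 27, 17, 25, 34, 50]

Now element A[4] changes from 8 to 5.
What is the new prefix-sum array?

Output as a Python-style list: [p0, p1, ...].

Answer: [14, 19, 27, 17, 22, 31, 47]

Derivation:
Change: A[4] 8 -> 5, delta = -3
P[k] for k < 4: unchanged (A[4] not included)
P[k] for k >= 4: shift by delta = -3
  P[0] = 14 + 0 = 14
  P[1] = 19 + 0 = 19
  P[2] = 27 + 0 = 27
  P[3] = 17 + 0 = 17
  P[4] = 25 + -3 = 22
  P[5] = 34 + -3 = 31
  P[6] = 50 + -3 = 47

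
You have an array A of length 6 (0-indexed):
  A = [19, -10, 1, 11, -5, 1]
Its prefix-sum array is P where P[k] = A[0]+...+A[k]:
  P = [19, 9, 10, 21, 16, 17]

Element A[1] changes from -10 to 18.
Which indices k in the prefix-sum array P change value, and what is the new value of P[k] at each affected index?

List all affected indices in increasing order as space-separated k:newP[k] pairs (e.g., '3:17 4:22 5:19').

P[k] = A[0] + ... + A[k]
P[k] includes A[1] iff k >= 1
Affected indices: 1, 2, ..., 5; delta = 28
  P[1]: 9 + 28 = 37
  P[2]: 10 + 28 = 38
  P[3]: 21 + 28 = 49
  P[4]: 16 + 28 = 44
  P[5]: 17 + 28 = 45

Answer: 1:37 2:38 3:49 4:44 5:45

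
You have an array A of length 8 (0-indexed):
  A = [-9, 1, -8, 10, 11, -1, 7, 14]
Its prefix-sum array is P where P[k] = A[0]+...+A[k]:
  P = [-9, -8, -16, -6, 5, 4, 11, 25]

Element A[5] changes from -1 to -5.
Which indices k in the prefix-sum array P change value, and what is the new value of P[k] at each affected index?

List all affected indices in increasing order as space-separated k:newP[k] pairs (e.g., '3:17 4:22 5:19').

P[k] = A[0] + ... + A[k]
P[k] includes A[5] iff k >= 5
Affected indices: 5, 6, ..., 7; delta = -4
  P[5]: 4 + -4 = 0
  P[6]: 11 + -4 = 7
  P[7]: 25 + -4 = 21

Answer: 5:0 6:7 7:21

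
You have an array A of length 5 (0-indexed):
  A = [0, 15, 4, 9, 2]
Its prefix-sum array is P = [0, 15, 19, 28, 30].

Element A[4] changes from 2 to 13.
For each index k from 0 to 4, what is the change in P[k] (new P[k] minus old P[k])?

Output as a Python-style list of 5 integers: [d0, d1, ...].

Answer: [0, 0, 0, 0, 11]

Derivation:
Element change: A[4] 2 -> 13, delta = 11
For k < 4: P[k] unchanged, delta_P[k] = 0
For k >= 4: P[k] shifts by exactly 11
Delta array: [0, 0, 0, 0, 11]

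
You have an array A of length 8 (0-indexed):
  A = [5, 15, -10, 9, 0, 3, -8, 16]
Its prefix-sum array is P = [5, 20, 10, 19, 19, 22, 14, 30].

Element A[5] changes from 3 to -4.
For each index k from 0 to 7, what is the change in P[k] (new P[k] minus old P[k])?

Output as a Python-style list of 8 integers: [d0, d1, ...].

Element change: A[5] 3 -> -4, delta = -7
For k < 5: P[k] unchanged, delta_P[k] = 0
For k >= 5: P[k] shifts by exactly -7
Delta array: [0, 0, 0, 0, 0, -7, -7, -7]

Answer: [0, 0, 0, 0, 0, -7, -7, -7]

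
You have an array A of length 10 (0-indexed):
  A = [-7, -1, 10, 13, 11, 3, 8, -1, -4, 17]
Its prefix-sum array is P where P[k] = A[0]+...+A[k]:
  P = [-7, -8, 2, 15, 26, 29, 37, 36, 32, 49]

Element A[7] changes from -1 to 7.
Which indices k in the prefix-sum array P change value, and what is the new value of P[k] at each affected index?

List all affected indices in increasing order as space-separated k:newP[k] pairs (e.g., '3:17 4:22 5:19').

P[k] = A[0] + ... + A[k]
P[k] includes A[7] iff k >= 7
Affected indices: 7, 8, ..., 9; delta = 8
  P[7]: 36 + 8 = 44
  P[8]: 32 + 8 = 40
  P[9]: 49 + 8 = 57

Answer: 7:44 8:40 9:57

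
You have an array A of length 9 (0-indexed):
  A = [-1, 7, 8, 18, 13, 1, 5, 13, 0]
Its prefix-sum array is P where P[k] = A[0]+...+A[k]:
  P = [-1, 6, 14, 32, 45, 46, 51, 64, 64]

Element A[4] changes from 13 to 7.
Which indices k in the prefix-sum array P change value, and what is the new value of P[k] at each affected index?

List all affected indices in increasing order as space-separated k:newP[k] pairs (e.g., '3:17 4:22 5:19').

Answer: 4:39 5:40 6:45 7:58 8:58

Derivation:
P[k] = A[0] + ... + A[k]
P[k] includes A[4] iff k >= 4
Affected indices: 4, 5, ..., 8; delta = -6
  P[4]: 45 + -6 = 39
  P[5]: 46 + -6 = 40
  P[6]: 51 + -6 = 45
  P[7]: 64 + -6 = 58
  P[8]: 64 + -6 = 58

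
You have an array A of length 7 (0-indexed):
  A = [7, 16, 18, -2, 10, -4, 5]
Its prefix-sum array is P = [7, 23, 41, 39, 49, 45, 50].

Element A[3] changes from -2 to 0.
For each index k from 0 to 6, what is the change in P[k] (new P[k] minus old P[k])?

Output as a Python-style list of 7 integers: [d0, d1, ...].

Answer: [0, 0, 0, 2, 2, 2, 2]

Derivation:
Element change: A[3] -2 -> 0, delta = 2
For k < 3: P[k] unchanged, delta_P[k] = 0
For k >= 3: P[k] shifts by exactly 2
Delta array: [0, 0, 0, 2, 2, 2, 2]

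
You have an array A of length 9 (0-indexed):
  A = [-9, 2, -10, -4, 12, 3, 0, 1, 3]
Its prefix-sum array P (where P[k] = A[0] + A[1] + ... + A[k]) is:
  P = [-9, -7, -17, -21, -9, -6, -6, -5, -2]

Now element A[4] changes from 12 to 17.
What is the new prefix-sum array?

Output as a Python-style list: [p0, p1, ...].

Change: A[4] 12 -> 17, delta = 5
P[k] for k < 4: unchanged (A[4] not included)
P[k] for k >= 4: shift by delta = 5
  P[0] = -9 + 0 = -9
  P[1] = -7 + 0 = -7
  P[2] = -17 + 0 = -17
  P[3] = -21 + 0 = -21
  P[4] = -9 + 5 = -4
  P[5] = -6 + 5 = -1
  P[6] = -6 + 5 = -1
  P[7] = -5 + 5 = 0
  P[8] = -2 + 5 = 3

Answer: [-9, -7, -17, -21, -4, -1, -1, 0, 3]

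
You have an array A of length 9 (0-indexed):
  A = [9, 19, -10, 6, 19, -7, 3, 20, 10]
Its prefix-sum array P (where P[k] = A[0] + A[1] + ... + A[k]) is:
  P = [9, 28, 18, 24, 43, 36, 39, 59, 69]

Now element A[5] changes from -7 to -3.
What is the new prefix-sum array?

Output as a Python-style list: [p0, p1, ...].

Change: A[5] -7 -> -3, delta = 4
P[k] for k < 5: unchanged (A[5] not included)
P[k] for k >= 5: shift by delta = 4
  P[0] = 9 + 0 = 9
  P[1] = 28 + 0 = 28
  P[2] = 18 + 0 = 18
  P[3] = 24 + 0 = 24
  P[4] = 43 + 0 = 43
  P[5] = 36 + 4 = 40
  P[6] = 39 + 4 = 43
  P[7] = 59 + 4 = 63
  P[8] = 69 + 4 = 73

Answer: [9, 28, 18, 24, 43, 40, 43, 63, 73]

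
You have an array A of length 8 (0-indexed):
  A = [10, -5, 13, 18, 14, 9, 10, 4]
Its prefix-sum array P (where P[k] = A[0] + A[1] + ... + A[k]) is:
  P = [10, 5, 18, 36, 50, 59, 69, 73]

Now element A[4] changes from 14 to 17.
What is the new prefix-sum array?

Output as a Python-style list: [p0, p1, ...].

Change: A[4] 14 -> 17, delta = 3
P[k] for k < 4: unchanged (A[4] not included)
P[k] for k >= 4: shift by delta = 3
  P[0] = 10 + 0 = 10
  P[1] = 5 + 0 = 5
  P[2] = 18 + 0 = 18
  P[3] = 36 + 0 = 36
  P[4] = 50 + 3 = 53
  P[5] = 59 + 3 = 62
  P[6] = 69 + 3 = 72
  P[7] = 73 + 3 = 76

Answer: [10, 5, 18, 36, 53, 62, 72, 76]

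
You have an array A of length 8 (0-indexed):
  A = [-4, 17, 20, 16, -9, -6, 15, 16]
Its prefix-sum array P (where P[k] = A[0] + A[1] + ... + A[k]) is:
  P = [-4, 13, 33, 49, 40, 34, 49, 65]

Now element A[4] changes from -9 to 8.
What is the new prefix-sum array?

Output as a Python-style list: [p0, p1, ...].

Answer: [-4, 13, 33, 49, 57, 51, 66, 82]

Derivation:
Change: A[4] -9 -> 8, delta = 17
P[k] for k < 4: unchanged (A[4] not included)
P[k] for k >= 4: shift by delta = 17
  P[0] = -4 + 0 = -4
  P[1] = 13 + 0 = 13
  P[2] = 33 + 0 = 33
  P[3] = 49 + 0 = 49
  P[4] = 40 + 17 = 57
  P[5] = 34 + 17 = 51
  P[6] = 49 + 17 = 66
  P[7] = 65 + 17 = 82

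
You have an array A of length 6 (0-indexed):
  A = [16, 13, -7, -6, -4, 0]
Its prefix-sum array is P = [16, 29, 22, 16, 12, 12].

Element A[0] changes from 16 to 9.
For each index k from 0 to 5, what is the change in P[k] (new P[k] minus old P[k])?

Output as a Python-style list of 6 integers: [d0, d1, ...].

Answer: [-7, -7, -7, -7, -7, -7]

Derivation:
Element change: A[0] 16 -> 9, delta = -7
For k < 0: P[k] unchanged, delta_P[k] = 0
For k >= 0: P[k] shifts by exactly -7
Delta array: [-7, -7, -7, -7, -7, -7]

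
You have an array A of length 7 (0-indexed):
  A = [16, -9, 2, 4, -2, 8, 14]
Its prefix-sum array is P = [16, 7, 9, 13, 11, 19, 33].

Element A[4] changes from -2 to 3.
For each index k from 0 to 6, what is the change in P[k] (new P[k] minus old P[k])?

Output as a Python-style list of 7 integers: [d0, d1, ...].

Answer: [0, 0, 0, 0, 5, 5, 5]

Derivation:
Element change: A[4] -2 -> 3, delta = 5
For k < 4: P[k] unchanged, delta_P[k] = 0
For k >= 4: P[k] shifts by exactly 5
Delta array: [0, 0, 0, 0, 5, 5, 5]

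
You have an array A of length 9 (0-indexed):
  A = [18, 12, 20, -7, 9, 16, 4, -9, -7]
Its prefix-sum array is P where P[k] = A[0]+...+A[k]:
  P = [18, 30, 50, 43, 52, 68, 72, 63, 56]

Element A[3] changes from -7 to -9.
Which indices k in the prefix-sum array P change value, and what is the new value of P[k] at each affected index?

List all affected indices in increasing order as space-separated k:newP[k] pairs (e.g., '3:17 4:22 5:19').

P[k] = A[0] + ... + A[k]
P[k] includes A[3] iff k >= 3
Affected indices: 3, 4, ..., 8; delta = -2
  P[3]: 43 + -2 = 41
  P[4]: 52 + -2 = 50
  P[5]: 68 + -2 = 66
  P[6]: 72 + -2 = 70
  P[7]: 63 + -2 = 61
  P[8]: 56 + -2 = 54

Answer: 3:41 4:50 5:66 6:70 7:61 8:54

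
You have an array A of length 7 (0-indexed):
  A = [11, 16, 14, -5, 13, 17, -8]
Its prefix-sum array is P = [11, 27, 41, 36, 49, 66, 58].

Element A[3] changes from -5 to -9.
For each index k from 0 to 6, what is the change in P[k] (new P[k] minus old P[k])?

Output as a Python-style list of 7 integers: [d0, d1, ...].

Answer: [0, 0, 0, -4, -4, -4, -4]

Derivation:
Element change: A[3] -5 -> -9, delta = -4
For k < 3: P[k] unchanged, delta_P[k] = 0
For k >= 3: P[k] shifts by exactly -4
Delta array: [0, 0, 0, -4, -4, -4, -4]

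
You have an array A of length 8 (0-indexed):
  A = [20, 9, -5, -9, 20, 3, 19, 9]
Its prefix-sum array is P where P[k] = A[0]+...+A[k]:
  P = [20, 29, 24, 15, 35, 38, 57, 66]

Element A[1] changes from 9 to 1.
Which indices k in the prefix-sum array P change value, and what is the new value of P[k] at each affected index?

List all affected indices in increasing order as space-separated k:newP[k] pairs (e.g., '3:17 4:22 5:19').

Answer: 1:21 2:16 3:7 4:27 5:30 6:49 7:58

Derivation:
P[k] = A[0] + ... + A[k]
P[k] includes A[1] iff k >= 1
Affected indices: 1, 2, ..., 7; delta = -8
  P[1]: 29 + -8 = 21
  P[2]: 24 + -8 = 16
  P[3]: 15 + -8 = 7
  P[4]: 35 + -8 = 27
  P[5]: 38 + -8 = 30
  P[6]: 57 + -8 = 49
  P[7]: 66 + -8 = 58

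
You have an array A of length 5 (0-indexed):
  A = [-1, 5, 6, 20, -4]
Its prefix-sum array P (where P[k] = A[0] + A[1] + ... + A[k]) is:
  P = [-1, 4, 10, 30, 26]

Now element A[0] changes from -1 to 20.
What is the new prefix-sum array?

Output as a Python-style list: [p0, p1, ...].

Change: A[0] -1 -> 20, delta = 21
P[k] for k < 0: unchanged (A[0] not included)
P[k] for k >= 0: shift by delta = 21
  P[0] = -1 + 21 = 20
  P[1] = 4 + 21 = 25
  P[2] = 10 + 21 = 31
  P[3] = 30 + 21 = 51
  P[4] = 26 + 21 = 47

Answer: [20, 25, 31, 51, 47]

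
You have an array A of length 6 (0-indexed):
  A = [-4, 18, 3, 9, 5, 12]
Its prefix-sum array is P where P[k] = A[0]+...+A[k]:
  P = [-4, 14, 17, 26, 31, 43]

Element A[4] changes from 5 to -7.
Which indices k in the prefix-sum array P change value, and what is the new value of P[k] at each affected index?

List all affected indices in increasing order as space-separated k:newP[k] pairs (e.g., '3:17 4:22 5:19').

Answer: 4:19 5:31

Derivation:
P[k] = A[0] + ... + A[k]
P[k] includes A[4] iff k >= 4
Affected indices: 4, 5, ..., 5; delta = -12
  P[4]: 31 + -12 = 19
  P[5]: 43 + -12 = 31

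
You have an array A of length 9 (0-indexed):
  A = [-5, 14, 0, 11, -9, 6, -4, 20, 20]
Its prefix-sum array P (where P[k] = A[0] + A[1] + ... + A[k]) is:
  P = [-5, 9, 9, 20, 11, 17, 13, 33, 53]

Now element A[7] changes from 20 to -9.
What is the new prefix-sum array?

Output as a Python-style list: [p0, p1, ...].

Change: A[7] 20 -> -9, delta = -29
P[k] for k < 7: unchanged (A[7] not included)
P[k] for k >= 7: shift by delta = -29
  P[0] = -5 + 0 = -5
  P[1] = 9 + 0 = 9
  P[2] = 9 + 0 = 9
  P[3] = 20 + 0 = 20
  P[4] = 11 + 0 = 11
  P[5] = 17 + 0 = 17
  P[6] = 13 + 0 = 13
  P[7] = 33 + -29 = 4
  P[8] = 53 + -29 = 24

Answer: [-5, 9, 9, 20, 11, 17, 13, 4, 24]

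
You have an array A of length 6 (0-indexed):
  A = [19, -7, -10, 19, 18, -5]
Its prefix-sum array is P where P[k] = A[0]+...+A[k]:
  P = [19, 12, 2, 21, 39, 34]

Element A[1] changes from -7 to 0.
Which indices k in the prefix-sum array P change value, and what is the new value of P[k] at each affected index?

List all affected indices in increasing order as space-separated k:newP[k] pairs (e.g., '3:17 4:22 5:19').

P[k] = A[0] + ... + A[k]
P[k] includes A[1] iff k >= 1
Affected indices: 1, 2, ..., 5; delta = 7
  P[1]: 12 + 7 = 19
  P[2]: 2 + 7 = 9
  P[3]: 21 + 7 = 28
  P[4]: 39 + 7 = 46
  P[5]: 34 + 7 = 41

Answer: 1:19 2:9 3:28 4:46 5:41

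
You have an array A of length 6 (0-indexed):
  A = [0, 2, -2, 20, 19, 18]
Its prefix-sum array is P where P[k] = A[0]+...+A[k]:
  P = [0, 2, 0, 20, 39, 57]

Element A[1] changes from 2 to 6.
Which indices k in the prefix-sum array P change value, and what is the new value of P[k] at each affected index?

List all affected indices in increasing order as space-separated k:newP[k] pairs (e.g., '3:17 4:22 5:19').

P[k] = A[0] + ... + A[k]
P[k] includes A[1] iff k >= 1
Affected indices: 1, 2, ..., 5; delta = 4
  P[1]: 2 + 4 = 6
  P[2]: 0 + 4 = 4
  P[3]: 20 + 4 = 24
  P[4]: 39 + 4 = 43
  P[5]: 57 + 4 = 61

Answer: 1:6 2:4 3:24 4:43 5:61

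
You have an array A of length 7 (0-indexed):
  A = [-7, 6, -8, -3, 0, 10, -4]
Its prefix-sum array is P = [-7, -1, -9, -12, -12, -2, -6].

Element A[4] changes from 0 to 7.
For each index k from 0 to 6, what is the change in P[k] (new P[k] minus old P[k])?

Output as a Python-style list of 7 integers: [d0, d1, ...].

Answer: [0, 0, 0, 0, 7, 7, 7]

Derivation:
Element change: A[4] 0 -> 7, delta = 7
For k < 4: P[k] unchanged, delta_P[k] = 0
For k >= 4: P[k] shifts by exactly 7
Delta array: [0, 0, 0, 0, 7, 7, 7]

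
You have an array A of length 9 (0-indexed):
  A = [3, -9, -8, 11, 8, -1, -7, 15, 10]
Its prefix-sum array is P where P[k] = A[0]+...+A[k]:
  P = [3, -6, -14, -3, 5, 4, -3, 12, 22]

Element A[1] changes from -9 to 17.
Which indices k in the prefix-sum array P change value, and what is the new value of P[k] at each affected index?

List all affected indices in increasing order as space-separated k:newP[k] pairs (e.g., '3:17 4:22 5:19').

Answer: 1:20 2:12 3:23 4:31 5:30 6:23 7:38 8:48

Derivation:
P[k] = A[0] + ... + A[k]
P[k] includes A[1] iff k >= 1
Affected indices: 1, 2, ..., 8; delta = 26
  P[1]: -6 + 26 = 20
  P[2]: -14 + 26 = 12
  P[3]: -3 + 26 = 23
  P[4]: 5 + 26 = 31
  P[5]: 4 + 26 = 30
  P[6]: -3 + 26 = 23
  P[7]: 12 + 26 = 38
  P[8]: 22 + 26 = 48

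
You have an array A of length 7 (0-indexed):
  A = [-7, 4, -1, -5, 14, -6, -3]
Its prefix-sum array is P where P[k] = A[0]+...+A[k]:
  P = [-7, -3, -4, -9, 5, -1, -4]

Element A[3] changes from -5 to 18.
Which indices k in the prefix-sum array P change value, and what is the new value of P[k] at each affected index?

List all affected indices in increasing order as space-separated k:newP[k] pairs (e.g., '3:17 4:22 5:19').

P[k] = A[0] + ... + A[k]
P[k] includes A[3] iff k >= 3
Affected indices: 3, 4, ..., 6; delta = 23
  P[3]: -9 + 23 = 14
  P[4]: 5 + 23 = 28
  P[5]: -1 + 23 = 22
  P[6]: -4 + 23 = 19

Answer: 3:14 4:28 5:22 6:19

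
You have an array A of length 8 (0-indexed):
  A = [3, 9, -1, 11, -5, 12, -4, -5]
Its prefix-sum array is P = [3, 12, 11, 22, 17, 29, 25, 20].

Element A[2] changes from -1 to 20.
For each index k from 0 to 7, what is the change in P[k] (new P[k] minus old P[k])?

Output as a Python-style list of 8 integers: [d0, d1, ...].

Answer: [0, 0, 21, 21, 21, 21, 21, 21]

Derivation:
Element change: A[2] -1 -> 20, delta = 21
For k < 2: P[k] unchanged, delta_P[k] = 0
For k >= 2: P[k] shifts by exactly 21
Delta array: [0, 0, 21, 21, 21, 21, 21, 21]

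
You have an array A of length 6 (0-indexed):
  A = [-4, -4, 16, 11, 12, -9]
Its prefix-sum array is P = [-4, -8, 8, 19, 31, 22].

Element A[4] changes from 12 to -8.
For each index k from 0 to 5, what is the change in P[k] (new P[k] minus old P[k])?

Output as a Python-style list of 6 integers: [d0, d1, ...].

Answer: [0, 0, 0, 0, -20, -20]

Derivation:
Element change: A[4] 12 -> -8, delta = -20
For k < 4: P[k] unchanged, delta_P[k] = 0
For k >= 4: P[k] shifts by exactly -20
Delta array: [0, 0, 0, 0, -20, -20]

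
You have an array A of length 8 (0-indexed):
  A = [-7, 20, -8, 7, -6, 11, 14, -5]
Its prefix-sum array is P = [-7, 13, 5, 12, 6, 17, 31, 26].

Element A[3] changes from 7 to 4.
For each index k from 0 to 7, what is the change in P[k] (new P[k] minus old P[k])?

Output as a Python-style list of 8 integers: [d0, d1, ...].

Element change: A[3] 7 -> 4, delta = -3
For k < 3: P[k] unchanged, delta_P[k] = 0
For k >= 3: P[k] shifts by exactly -3
Delta array: [0, 0, 0, -3, -3, -3, -3, -3]

Answer: [0, 0, 0, -3, -3, -3, -3, -3]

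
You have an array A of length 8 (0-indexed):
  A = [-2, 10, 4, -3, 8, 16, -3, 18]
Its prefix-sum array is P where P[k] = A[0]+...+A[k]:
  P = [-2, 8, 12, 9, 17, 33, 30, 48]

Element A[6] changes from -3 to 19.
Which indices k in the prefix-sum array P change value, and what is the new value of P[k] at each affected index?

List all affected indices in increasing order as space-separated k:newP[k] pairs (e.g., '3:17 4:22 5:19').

Answer: 6:52 7:70

Derivation:
P[k] = A[0] + ... + A[k]
P[k] includes A[6] iff k >= 6
Affected indices: 6, 7, ..., 7; delta = 22
  P[6]: 30 + 22 = 52
  P[7]: 48 + 22 = 70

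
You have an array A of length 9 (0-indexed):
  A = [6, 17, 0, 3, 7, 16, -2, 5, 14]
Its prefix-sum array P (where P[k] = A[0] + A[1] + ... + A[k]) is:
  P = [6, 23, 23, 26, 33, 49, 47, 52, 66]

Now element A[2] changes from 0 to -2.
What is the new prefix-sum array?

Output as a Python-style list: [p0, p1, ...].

Answer: [6, 23, 21, 24, 31, 47, 45, 50, 64]

Derivation:
Change: A[2] 0 -> -2, delta = -2
P[k] for k < 2: unchanged (A[2] not included)
P[k] for k >= 2: shift by delta = -2
  P[0] = 6 + 0 = 6
  P[1] = 23 + 0 = 23
  P[2] = 23 + -2 = 21
  P[3] = 26 + -2 = 24
  P[4] = 33 + -2 = 31
  P[5] = 49 + -2 = 47
  P[6] = 47 + -2 = 45
  P[7] = 52 + -2 = 50
  P[8] = 66 + -2 = 64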